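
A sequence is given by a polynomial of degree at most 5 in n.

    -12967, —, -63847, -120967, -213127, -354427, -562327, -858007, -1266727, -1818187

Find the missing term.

Using the last 8 terms:
First differences: -57120  -92160  -141300  -207900  -295680  -408720  -551460
Second differences: -35040  -49140  -66600  -87780  -113040  -142740
Third differences: -14100  -17460  -21180  -25260  -29700
Fourth differences: -3360  -3720  -4080  -4440
Fifth differences: -360  -360  -360
Constant fifth difference = -360.
Extend backward: -3360 + 360 = -3000;  -14100 + 3000 = -11100;  -35040 + 11100 = -23940;  -57120 + 23940 = -33180;  -63847 + 33180 = -30667

-30667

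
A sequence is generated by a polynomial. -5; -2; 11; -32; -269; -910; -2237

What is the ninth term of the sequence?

-8437

3, 13, -43, -237, -641, -1327
10, -56, -194, -404, -686
-66, -138, -210, -282
-72, -72, -72
The fourth differences are constant (-72).
-282 − 72 = -354;  -686 − 354 = -1040;  -1327 − 1040 = -2367;  -2237 − 2367 = -4604
-354 − 72 = -426;  -1040 − 426 = -1466;  -2367 − 1466 = -3833;  -4604 − 3833 = -8437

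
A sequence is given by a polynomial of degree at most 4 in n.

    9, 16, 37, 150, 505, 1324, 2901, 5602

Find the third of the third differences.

222

Δ: 7, 21, 113, 355, 819, 1577, 2701
Δ²: 14, 92, 242, 464, 758, 1124
Δ³: 78, 150, 222, 294, 366
Δ⁴: 72, 72, 72, 72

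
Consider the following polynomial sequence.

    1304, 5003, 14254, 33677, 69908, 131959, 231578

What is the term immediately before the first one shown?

193

D1: 3699  9251  19423  36231  62051  99619
D2: 5552  10172  16808  25820  37568
D3: 4620  6636  9012  11748
D4: 2016  2376  2736
D5: 360  360
The fifth differences are constant at 360.
Work back: 2016 − 360 = 1656;  4620 − 1656 = 2964;  5552 − 2964 = 2588;  3699 − 2588 = 1111;  1304 − 1111 = 193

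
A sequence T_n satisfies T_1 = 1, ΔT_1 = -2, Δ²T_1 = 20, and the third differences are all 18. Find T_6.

371

Build the table forward from the leading diagonal:
Third differences: 18  18  18  18  18  18
Second differences: 20  38  56  74  92  110
First differences: -2  18  56  112  186  278
T: 1  -1  17  73  185  371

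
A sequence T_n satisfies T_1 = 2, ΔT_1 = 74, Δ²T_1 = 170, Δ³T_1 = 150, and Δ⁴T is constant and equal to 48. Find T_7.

6716

Build the table forward from the leading diagonal:
D4: 48  48  48  48  48  48  48
D3: 150  198  246  294  342  390  438
D2: 170  320  518  764  1058  1400  1790
D1: 74  244  564  1082  1846  2904  4304
T: 2  76  320  884  1966  3812  6716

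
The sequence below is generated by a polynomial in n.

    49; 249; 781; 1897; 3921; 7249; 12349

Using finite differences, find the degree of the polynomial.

4

200, 532, 1116, 2024, 3328, 5100
332, 584, 908, 1304, 1772
252, 324, 396, 468
72, 72, 72
The fourth differences are constant, so the polynomial has degree 4.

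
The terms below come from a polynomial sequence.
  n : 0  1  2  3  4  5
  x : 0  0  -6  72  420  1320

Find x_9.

19440

First differences: 0, -6, 78, 348, 900
Second differences: -6, 84, 270, 552
Third differences: 90, 186, 282
Fourth differences: 96, 96
Fourth differences constant at 96.
282 + 96 = 378;  552 + 378 = 930;  900 + 930 = 1830;  1320 + 1830 = 3150
378 + 96 = 474;  930 + 474 = 1404;  1830 + 1404 = 3234;  3150 + 3234 = 6384
474 + 96 = 570;  1404 + 570 = 1974;  3234 + 1974 = 5208;  6384 + 5208 = 11592
570 + 96 = 666;  1974 + 666 = 2640;  5208 + 2640 = 7848;  11592 + 7848 = 19440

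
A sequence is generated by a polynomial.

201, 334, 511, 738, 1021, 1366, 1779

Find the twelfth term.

5074

Δ: 133 , 177 , 227 , 283 , 345 , 413
Δ²: 44 , 50 , 56 , 62 , 68
Δ³: 6 , 6 , 6 , 6
Constant third difference = 6, so extend:
68 + 6 = 74;  413 + 74 = 487;  1779 + 487 = 2266
74 + 6 = 80;  487 + 80 = 567;  2266 + 567 = 2833
80 + 6 = 86;  567 + 86 = 653;  2833 + 653 = 3486
86 + 6 = 92;  653 + 92 = 745;  3486 + 745 = 4231
92 + 6 = 98;  745 + 98 = 843;  4231 + 843 = 5074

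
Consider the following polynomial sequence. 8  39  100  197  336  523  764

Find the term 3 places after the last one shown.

1871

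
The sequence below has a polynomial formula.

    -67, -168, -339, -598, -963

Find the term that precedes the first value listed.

Δ: -101, -171, -259, -365
Δ²: -70, -88, -106
Δ³: -18, -18
The third differences are constant at -18.
Work back: -70 + 18 = -52;  -101 + 52 = -49;  -67 + 49 = -18

-18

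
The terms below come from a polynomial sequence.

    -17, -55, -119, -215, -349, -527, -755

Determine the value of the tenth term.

-1799

First differences: -38 , -64 , -96 , -134 , -178 , -228
Second differences: -26 , -32 , -38 , -44 , -50
Third differences: -6 , -6 , -6 , -6
Third differences constant at -6.
-50 − 6 = -56;  -228 − 56 = -284;  -755 − 284 = -1039
-56 − 6 = -62;  -284 − 62 = -346;  -1039 − 346 = -1385
-62 − 6 = -68;  -346 − 68 = -414;  -1385 − 414 = -1799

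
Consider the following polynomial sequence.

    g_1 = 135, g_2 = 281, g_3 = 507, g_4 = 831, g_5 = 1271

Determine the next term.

1845

First differences: 146 , 226 , 324 , 440
Second differences: 80 , 98 , 116
Third differences: 18 , 18
Third differences constant at 18.
116 + 18 = 134;  440 + 134 = 574;  1271 + 574 = 1845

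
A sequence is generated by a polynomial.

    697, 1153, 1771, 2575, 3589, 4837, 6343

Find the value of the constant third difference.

Δ: 456, 618, 804, 1014, 1248, 1506
Δ²: 162, 186, 210, 234, 258
Δ³: 24, 24, 24, 24

24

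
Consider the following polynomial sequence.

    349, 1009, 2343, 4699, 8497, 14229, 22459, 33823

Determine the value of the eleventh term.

94159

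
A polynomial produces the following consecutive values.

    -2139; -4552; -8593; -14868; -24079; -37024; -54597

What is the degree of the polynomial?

First differences: -2413, -4041, -6275, -9211, -12945, -17573
Second differences: -1628, -2234, -2936, -3734, -4628
Third differences: -606, -702, -798, -894
Fourth differences: -96, -96, -96
The fourth differences are constant, so the polynomial has degree 4.

4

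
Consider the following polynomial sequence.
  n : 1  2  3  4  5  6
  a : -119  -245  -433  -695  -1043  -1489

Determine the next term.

-2045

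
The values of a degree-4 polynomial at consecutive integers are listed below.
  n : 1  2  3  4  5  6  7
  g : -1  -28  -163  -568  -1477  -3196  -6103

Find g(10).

-27, -135, -405, -909, -1719, -2907
-108, -270, -504, -810, -1188
-162, -234, -306, -378
-72, -72, -72
Fourth differences constant at -72.
-378 − 72 = -450;  -1188 − 450 = -1638;  -2907 − 1638 = -4545;  -6103 − 4545 = -10648
-450 − 72 = -522;  -1638 − 522 = -2160;  -4545 − 2160 = -6705;  -10648 − 6705 = -17353
-522 − 72 = -594;  -2160 − 594 = -2754;  -6705 − 2754 = -9459;  -17353 − 9459 = -26812

-26812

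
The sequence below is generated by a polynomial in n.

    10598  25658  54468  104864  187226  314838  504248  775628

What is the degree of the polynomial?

First differences: 15060, 28810, 50396, 82362, 127612, 189410, 271380
Second differences: 13750, 21586, 31966, 45250, 61798, 81970
Third differences: 7836, 10380, 13284, 16548, 20172
Fourth differences: 2544, 2904, 3264, 3624
Fifth differences: 360, 360, 360
The fifth differences are constant, so the polynomial has degree 5.

5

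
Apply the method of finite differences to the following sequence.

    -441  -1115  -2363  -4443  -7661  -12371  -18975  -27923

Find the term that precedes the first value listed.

-674  -1248  -2080  -3218  -4710  -6604  -8948
-574  -832  -1138  -1492  -1894  -2344
-258  -306  -354  -402  -450
-48  -48  -48  -48
The fourth differences are constant at -48.
Work back: -258 + 48 = -210;  -574 + 210 = -364;  -674 + 364 = -310;  -441 + 310 = -131

-131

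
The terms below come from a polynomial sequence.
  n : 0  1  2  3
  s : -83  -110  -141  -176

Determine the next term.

-215

Δ: -27  -31  -35
Δ²: -4  -4
Constant second difference = -4, so extend:
-35 − 4 = -39;  -176 − 39 = -215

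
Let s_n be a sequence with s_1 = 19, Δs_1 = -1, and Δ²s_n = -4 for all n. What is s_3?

Build the table forward from the leading diagonal:
D2: -4  -4  -4
D1: -1  -5  -9
s: 19  18  13

13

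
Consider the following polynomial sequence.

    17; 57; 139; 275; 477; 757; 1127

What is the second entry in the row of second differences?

First differences: 40, 82, 136, 202, 280, 370
Second differences: 42, 54, 66, 78, 90
Third differences: 12, 12, 12, 12

54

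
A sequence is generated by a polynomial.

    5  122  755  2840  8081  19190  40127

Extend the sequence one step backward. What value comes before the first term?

D1: 117  633  2085  5241  11109  20937
D2: 516  1452  3156  5868  9828
D3: 936  1704  2712  3960
D4: 768  1008  1248
D5: 240  240
The fifth differences are constant at 240.
Work back: 768 − 240 = 528;  936 − 528 = 408;  516 − 408 = 108;  117 − 108 = 9;  5 − 9 = -4

-4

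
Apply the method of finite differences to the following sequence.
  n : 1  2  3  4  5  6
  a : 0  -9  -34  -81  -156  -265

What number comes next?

Δ: -9, -25, -47, -75, -109
Δ²: -16, -22, -28, -34
Δ³: -6, -6, -6
Third differences constant at -6.
-34 − 6 = -40;  -109 − 40 = -149;  -265 − 149 = -414

-414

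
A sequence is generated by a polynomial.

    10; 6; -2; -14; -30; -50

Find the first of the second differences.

D1: -4, -8, -12, -16, -20
D2: -4, -4, -4, -4

-4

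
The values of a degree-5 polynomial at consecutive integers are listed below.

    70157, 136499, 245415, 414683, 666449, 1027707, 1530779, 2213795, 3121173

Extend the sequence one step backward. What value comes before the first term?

D1: 66342, 108916, 169268, 251766, 361258, 503072, 683016, 907378
D2: 42574, 60352, 82498, 109492, 141814, 179944, 224362
D3: 17778, 22146, 26994, 32322, 38130, 44418
D4: 4368, 4848, 5328, 5808, 6288
D5: 480, 480, 480, 480
The fifth differences are constant at 480.
Work back: 4368 − 480 = 3888;  17778 − 3888 = 13890;  42574 − 13890 = 28684;  66342 − 28684 = 37658;  70157 − 37658 = 32499

32499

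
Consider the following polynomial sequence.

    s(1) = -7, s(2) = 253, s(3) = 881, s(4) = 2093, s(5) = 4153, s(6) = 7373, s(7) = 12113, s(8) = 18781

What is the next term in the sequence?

First differences: 260, 628, 1212, 2060, 3220, 4740, 6668
Second differences: 368, 584, 848, 1160, 1520, 1928
Third differences: 216, 264, 312, 360, 408
Fourth differences: 48, 48, 48, 48
Constant fourth difference = 48, so extend:
408 + 48 = 456;  1928 + 456 = 2384;  6668 + 2384 = 9052;  18781 + 9052 = 27833

27833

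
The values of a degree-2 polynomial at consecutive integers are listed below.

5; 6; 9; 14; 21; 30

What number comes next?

41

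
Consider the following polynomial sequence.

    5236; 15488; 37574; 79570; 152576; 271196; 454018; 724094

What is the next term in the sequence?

10252 , 22086 , 41996 , 73006 , 118620 , 182822 , 270076
11834 , 19910 , 31010 , 45614 , 64202 , 87254
8076 , 11100 , 14604 , 18588 , 23052
3024 , 3504 , 3984 , 4464
480 , 480 , 480
Fifth differences constant at 480.
4464 + 480 = 4944;  23052 + 4944 = 27996;  87254 + 27996 = 115250;  270076 + 115250 = 385326;  724094 + 385326 = 1109420

1109420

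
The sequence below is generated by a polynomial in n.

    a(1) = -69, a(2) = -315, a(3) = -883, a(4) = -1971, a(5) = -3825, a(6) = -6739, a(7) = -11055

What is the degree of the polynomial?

-246, -568, -1088, -1854, -2914, -4316
-322, -520, -766, -1060, -1402
-198, -246, -294, -342
-48, -48, -48
The fourth differences are constant, so the polynomial has degree 4.

4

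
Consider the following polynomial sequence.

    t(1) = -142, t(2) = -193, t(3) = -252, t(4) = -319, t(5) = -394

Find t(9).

Δ: -51, -59, -67, -75
Δ²: -8, -8, -8
Second differences constant at -8.
-75 − 8 = -83;  -394 − 83 = -477
-83 − 8 = -91;  -477 − 91 = -568
-91 − 8 = -99;  -568 − 99 = -667
-99 − 8 = -107;  -667 − 107 = -774

-774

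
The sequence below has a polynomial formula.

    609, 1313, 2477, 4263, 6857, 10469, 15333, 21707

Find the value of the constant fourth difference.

First differences: 704, 1164, 1786, 2594, 3612, 4864, 6374
Second differences: 460, 622, 808, 1018, 1252, 1510
Third differences: 162, 186, 210, 234, 258
Fourth differences: 24, 24, 24, 24

24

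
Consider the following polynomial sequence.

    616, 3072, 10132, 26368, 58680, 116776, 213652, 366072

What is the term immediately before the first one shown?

2456, 7060, 16236, 32312, 58096, 96876, 152420
4604, 9176, 16076, 25784, 38780, 55544
4572, 6900, 9708, 12996, 16764
2328, 2808, 3288, 3768
480, 480, 480
The fifth differences are constant at 480.
Work back: 2328 − 480 = 1848;  4572 − 1848 = 2724;  4604 − 2724 = 1880;  2456 − 1880 = 576;  616 − 576 = 40

40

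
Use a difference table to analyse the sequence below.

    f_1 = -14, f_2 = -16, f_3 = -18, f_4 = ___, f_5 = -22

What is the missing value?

Using the first 3 terms:
Δ: -2, -2
Constant first difference = -2.
Extend forward: -18 − 2 = -20

-20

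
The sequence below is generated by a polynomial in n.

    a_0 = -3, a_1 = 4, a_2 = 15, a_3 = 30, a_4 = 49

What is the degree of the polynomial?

2

7, 11, 15, 19
4, 4, 4
The second differences are constant, so the polynomial has degree 2.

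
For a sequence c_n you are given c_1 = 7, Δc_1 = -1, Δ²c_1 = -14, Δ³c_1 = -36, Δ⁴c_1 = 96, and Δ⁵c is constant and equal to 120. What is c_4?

-74

Build the table forward from the leading diagonal:
Δ⁵: 120, 120, 120, 120
Δ⁴: 96, 216, 336, 456
Δ³: -36, 60, 276, 612
Δ²: -14, -50, 10, 286
Δ: -1, -15, -65, -55
c: 7, 6, -9, -74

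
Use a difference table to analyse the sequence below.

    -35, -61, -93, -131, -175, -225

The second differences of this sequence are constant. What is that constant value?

First differences: -26, -32, -38, -44, -50
Second differences: -6, -6, -6, -6

-6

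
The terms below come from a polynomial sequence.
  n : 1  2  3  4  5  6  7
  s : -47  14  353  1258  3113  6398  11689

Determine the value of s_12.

95114

D1: 61  339  905  1855  3285  5291
D2: 278  566  950  1430  2006
D3: 288  384  480  576
D4: 96  96  96
Constant fourth difference = 96, so extend:
576 + 96 = 672;  2006 + 672 = 2678;  5291 + 2678 = 7969;  11689 + 7969 = 19658
672 + 96 = 768;  2678 + 768 = 3446;  7969 + 3446 = 11415;  19658 + 11415 = 31073
768 + 96 = 864;  3446 + 864 = 4310;  11415 + 4310 = 15725;  31073 + 15725 = 46798
864 + 96 = 960;  4310 + 960 = 5270;  15725 + 5270 = 20995;  46798 + 20995 = 67793
960 + 96 = 1056;  5270 + 1056 = 6326;  20995 + 6326 = 27321;  67793 + 27321 = 95114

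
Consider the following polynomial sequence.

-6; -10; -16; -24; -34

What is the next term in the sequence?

-4, -6, -8, -10
-2, -2, -2
Constant second difference = -2, so extend:
-10 − 2 = -12;  -34 − 12 = -46

-46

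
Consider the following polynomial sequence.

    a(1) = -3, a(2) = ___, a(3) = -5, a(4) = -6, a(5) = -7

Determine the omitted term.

Using the last 3 terms:
-1  -1
Constant first difference = -1.
Extend backward: -5 + 1 = -4

-4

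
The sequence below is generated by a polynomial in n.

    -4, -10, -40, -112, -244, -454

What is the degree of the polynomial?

First differences: -6, -30, -72, -132, -210
Second differences: -24, -42, -60, -78
Third differences: -18, -18, -18
The third differences are constant, so the polynomial has degree 3.

3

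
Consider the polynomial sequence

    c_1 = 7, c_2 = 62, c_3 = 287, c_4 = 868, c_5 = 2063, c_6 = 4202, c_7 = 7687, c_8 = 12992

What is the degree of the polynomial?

4

First differences: 55, 225, 581, 1195, 2139, 3485, 5305
Second differences: 170, 356, 614, 944, 1346, 1820
Third differences: 186, 258, 330, 402, 474
Fourth differences: 72, 72, 72, 72
The fourth differences are constant, so the polynomial has degree 4.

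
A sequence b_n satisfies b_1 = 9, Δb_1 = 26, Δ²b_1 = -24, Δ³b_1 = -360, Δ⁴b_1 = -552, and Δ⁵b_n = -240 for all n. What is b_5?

-2023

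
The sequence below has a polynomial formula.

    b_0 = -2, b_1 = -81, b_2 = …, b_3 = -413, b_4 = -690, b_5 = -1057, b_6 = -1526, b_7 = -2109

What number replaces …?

Using the last 5 terms:
Δ: -277, -367, -469, -583
Δ²: -90, -102, -114
Δ³: -12, -12
Constant third difference = -12.
Extend backward: -90 + 12 = -78;  -277 + 78 = -199;  -413 + 199 = -214

-214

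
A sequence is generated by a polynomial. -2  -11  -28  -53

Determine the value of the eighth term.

-233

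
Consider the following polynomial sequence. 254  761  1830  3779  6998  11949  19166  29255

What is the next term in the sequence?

42894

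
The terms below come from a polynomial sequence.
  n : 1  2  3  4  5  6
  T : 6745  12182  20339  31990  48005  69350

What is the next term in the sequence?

97087

First differences: 5437, 8157, 11651, 16015, 21345
Second differences: 2720, 3494, 4364, 5330
Third differences: 774, 870, 966
Fourth differences: 96, 96
Fourth differences constant at 96.
966 + 96 = 1062;  5330 + 1062 = 6392;  21345 + 6392 = 27737;  69350 + 27737 = 97087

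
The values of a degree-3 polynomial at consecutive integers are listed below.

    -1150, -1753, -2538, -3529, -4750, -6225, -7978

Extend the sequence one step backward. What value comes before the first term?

First differences: -603, -785, -991, -1221, -1475, -1753
Second differences: -182, -206, -230, -254, -278
Third differences: -24, -24, -24, -24
The third differences are constant at -24.
Work back: -182 + 24 = -158;  -603 + 158 = -445;  -1150 + 445 = -705

-705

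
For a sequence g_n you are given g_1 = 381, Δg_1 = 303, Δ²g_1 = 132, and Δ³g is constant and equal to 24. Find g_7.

4659

Build the table forward from the leading diagonal:
Δ³: 24, 24, 24, 24, 24, 24, 24
Δ²: 132, 156, 180, 204, 228, 252, 276
Δ: 303, 435, 591, 771, 975, 1203, 1455
g: 381, 684, 1119, 1710, 2481, 3456, 4659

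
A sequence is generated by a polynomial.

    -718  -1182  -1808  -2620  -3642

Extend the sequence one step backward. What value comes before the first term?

-392

Δ: -464, -626, -812, -1022
Δ²: -162, -186, -210
Δ³: -24, -24
The third differences are constant at -24.
Work back: -162 + 24 = -138;  -464 + 138 = -326;  -718 + 326 = -392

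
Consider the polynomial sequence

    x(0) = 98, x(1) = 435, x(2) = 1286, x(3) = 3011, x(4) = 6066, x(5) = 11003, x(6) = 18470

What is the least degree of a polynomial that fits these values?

4

Δ: 337, 851, 1725, 3055, 4937, 7467
Δ²: 514, 874, 1330, 1882, 2530
Δ³: 360, 456, 552, 648
Δ⁴: 96, 96, 96
The fourth differences are constant, so the polynomial has degree 4.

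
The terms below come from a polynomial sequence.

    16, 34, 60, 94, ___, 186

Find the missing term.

Using the first 4 terms:
18, 26, 34
8, 8
Constant second difference = 8.
Extend forward: 34 + 8 = 42;  94 + 42 = 136

136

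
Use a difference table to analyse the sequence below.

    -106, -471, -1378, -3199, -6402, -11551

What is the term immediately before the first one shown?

-7

D1: -365, -907, -1821, -3203, -5149
D2: -542, -914, -1382, -1946
D3: -372, -468, -564
D4: -96, -96
The fourth differences are constant at -96.
Work back: -372 + 96 = -276;  -542 + 276 = -266;  -365 + 266 = -99;  -106 + 99 = -7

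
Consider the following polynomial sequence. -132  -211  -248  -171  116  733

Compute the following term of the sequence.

1824

First differences: -79, -37, 77, 287, 617
Second differences: 42, 114, 210, 330
Third differences: 72, 96, 120
Fourth differences: 24, 24
Constant fourth difference = 24, so extend:
120 + 24 = 144;  330 + 144 = 474;  617 + 474 = 1091;  733 + 1091 = 1824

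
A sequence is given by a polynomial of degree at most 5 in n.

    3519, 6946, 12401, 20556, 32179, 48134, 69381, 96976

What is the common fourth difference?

96

First differences: 3427, 5455, 8155, 11623, 15955, 21247, 27595
Second differences: 2028, 2700, 3468, 4332, 5292, 6348
Third differences: 672, 768, 864, 960, 1056
Fourth differences: 96, 96, 96, 96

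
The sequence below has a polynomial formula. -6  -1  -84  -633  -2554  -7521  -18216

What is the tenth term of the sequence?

-131649

Δ: 5, -83, -549, -1921, -4967, -10695
Δ²: -88, -466, -1372, -3046, -5728
Δ³: -378, -906, -1674, -2682
Δ⁴: -528, -768, -1008
Δ⁵: -240, -240
Constant fifth difference = -240, so extend:
-1008 − 240 = -1248;  -2682 − 1248 = -3930;  -5728 − 3930 = -9658;  -10695 − 9658 = -20353;  -18216 − 20353 = -38569
-1248 − 240 = -1488;  -3930 − 1488 = -5418;  -9658 − 5418 = -15076;  -20353 − 15076 = -35429;  -38569 − 35429 = -73998
-1488 − 240 = -1728;  -5418 − 1728 = -7146;  -15076 − 7146 = -22222;  -35429 − 22222 = -57651;  -73998 − 57651 = -131649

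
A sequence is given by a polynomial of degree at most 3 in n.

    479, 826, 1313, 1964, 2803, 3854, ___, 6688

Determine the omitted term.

5141

Using the first 6 terms:
D1: 347  487  651  839  1051
D2: 140  164  188  212
D3: 24  24  24
Constant third difference = 24.
Extend forward: 212 + 24 = 236;  1051 + 236 = 1287;  3854 + 1287 = 5141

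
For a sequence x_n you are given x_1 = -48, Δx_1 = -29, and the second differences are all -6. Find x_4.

-153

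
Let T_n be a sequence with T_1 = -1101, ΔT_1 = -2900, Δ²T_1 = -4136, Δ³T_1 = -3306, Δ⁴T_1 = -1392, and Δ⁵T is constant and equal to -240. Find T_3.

Build the table forward from the leading diagonal:
D5: -240, -240, -240
D4: -1392, -1632, -1872
D3: -3306, -4698, -6330
D2: -4136, -7442, -12140
D1: -2900, -7036, -14478
T: -1101, -4001, -11037

-11037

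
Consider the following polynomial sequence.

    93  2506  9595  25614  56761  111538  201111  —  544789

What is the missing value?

Using the first 7 terms:
D1: 2413, 7089, 16019, 31147, 54777, 89573
D2: 4676, 8930, 15128, 23630, 34796
D3: 4254, 6198, 8502, 11166
D4: 1944, 2304, 2664
D5: 360, 360
Constant fifth difference = 360.
Extend forward: 2664 + 360 = 3024;  11166 + 3024 = 14190;  34796 + 14190 = 48986;  89573 + 48986 = 138559;  201111 + 138559 = 339670

339670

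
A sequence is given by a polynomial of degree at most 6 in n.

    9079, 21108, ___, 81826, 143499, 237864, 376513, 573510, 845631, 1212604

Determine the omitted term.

Using the last 7 terms:
D1: 61673  94365  138649  196997  272121  366973
D2: 32692  44284  58348  75124  94852
D3: 11592  14064  16776  19728
D4: 2472  2712  2952
D5: 240  240
Constant fifth difference = 240.
Extend backward: 2472 − 240 = 2232;  11592 − 2232 = 9360;  32692 − 9360 = 23332;  61673 − 23332 = 38341;  81826 − 38341 = 43485

43485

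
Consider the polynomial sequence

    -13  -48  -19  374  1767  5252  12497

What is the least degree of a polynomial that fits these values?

5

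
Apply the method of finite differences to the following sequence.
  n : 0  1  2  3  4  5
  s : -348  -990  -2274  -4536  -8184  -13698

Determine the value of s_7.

D1: -642  -1284  -2262  -3648  -5514
D2: -642  -978  -1386  -1866
D3: -336  -408  -480
D4: -72  -72
Fourth differences constant at -72.
-480 − 72 = -552;  -1866 − 552 = -2418;  -5514 − 2418 = -7932;  -13698 − 7932 = -21630
-552 − 72 = -624;  -2418 − 624 = -3042;  -7932 − 3042 = -10974;  -21630 − 10974 = -32604

-32604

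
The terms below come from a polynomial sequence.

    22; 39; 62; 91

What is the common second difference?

6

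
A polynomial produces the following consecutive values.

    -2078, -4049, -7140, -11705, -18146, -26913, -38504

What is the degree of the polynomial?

4

-1971, -3091, -4565, -6441, -8767, -11591
-1120, -1474, -1876, -2326, -2824
-354, -402, -450, -498
-48, -48, -48
The fourth differences are constant, so the polynomial has degree 4.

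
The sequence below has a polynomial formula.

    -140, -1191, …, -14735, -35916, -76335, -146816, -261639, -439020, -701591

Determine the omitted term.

-4944

Using the last 7 terms:
First differences: -21181  -40419  -70481  -114823  -177381  -262571
Second differences: -19238  -30062  -44342  -62558  -85190
Third differences: -10824  -14280  -18216  -22632
Fourth differences: -3456  -3936  -4416
Fifth differences: -480  -480
Constant fifth difference = -480.
Extend backward: -3456 + 480 = -2976;  -10824 + 2976 = -7848;  -19238 + 7848 = -11390;  -21181 + 11390 = -9791;  -14735 + 9791 = -4944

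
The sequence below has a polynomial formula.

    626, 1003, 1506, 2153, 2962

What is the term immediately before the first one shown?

377  503  647  809
126  144  162
18  18
The third differences are constant at 18.
Work back: 126 − 18 = 108;  377 − 108 = 269;  626 − 269 = 357

357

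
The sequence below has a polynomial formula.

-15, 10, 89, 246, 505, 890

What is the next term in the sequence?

1425

First differences: 25, 79, 157, 259, 385
Second differences: 54, 78, 102, 126
Third differences: 24, 24, 24
Constant third difference = 24, so extend:
126 + 24 = 150;  385 + 150 = 535;  890 + 535 = 1425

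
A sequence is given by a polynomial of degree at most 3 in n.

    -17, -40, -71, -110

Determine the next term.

-23  -31  -39
-8  -8
Second differences constant at -8.
-39 − 8 = -47;  -110 − 47 = -157

-157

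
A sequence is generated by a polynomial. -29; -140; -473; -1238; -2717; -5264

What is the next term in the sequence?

-9305

First differences: -111  -333  -765  -1479  -2547
Second differences: -222  -432  -714  -1068
Third differences: -210  -282  -354
Fourth differences: -72  -72
Constant fourth difference = -72, so extend:
-354 − 72 = -426;  -1068 − 426 = -1494;  -2547 − 1494 = -4041;  -5264 − 4041 = -9305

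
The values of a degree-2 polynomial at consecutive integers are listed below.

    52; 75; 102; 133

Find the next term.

First differences: 23  27  31
Second differences: 4  4
Second differences constant at 4.
31 + 4 = 35;  133 + 35 = 168

168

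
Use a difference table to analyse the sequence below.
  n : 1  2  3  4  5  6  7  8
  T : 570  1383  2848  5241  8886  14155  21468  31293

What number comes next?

44146

D1: 813 , 1465 , 2393 , 3645 , 5269 , 7313 , 9825
D2: 652 , 928 , 1252 , 1624 , 2044 , 2512
D3: 276 , 324 , 372 , 420 , 468
D4: 48 , 48 , 48 , 48
Fourth differences constant at 48.
468 + 48 = 516;  2512 + 516 = 3028;  9825 + 3028 = 12853;  31293 + 12853 = 44146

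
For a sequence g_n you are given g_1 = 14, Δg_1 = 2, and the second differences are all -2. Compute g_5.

Build the table forward from the leading diagonal:
Second differences: -2, -2, -2, -2, -2
First differences: 2, 0, -2, -4, -6
g: 14, 16, 16, 14, 10

10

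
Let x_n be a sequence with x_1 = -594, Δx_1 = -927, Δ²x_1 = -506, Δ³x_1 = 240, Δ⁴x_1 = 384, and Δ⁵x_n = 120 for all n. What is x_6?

-5849

Build the table forward from the leading diagonal:
Δ⁵: 120, 120, 120, 120, 120, 120
Δ⁴: 384, 504, 624, 744, 864, 984
Δ³: 240, 624, 1128, 1752, 2496, 3360
Δ²: -506, -266, 358, 1486, 3238, 5734
Δ: -927, -1433, -1699, -1341, 145, 3383
x: -594, -1521, -2954, -4653, -5994, -5849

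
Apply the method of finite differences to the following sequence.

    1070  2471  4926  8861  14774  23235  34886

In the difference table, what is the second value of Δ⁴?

Δ: 1401, 2455, 3935, 5913, 8461, 11651
Δ²: 1054, 1480, 1978, 2548, 3190
Δ³: 426, 498, 570, 642
Δ⁴: 72, 72, 72

72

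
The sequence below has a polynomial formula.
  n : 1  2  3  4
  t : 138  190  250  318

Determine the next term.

394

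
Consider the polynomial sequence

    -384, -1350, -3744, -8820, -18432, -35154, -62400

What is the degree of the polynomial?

5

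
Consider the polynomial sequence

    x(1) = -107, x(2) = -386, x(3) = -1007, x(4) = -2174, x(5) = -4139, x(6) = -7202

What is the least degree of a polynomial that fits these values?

4

First differences: -279, -621, -1167, -1965, -3063
Second differences: -342, -546, -798, -1098
Third differences: -204, -252, -300
Fourth differences: -48, -48
The fourth differences are constant, so the polynomial has degree 4.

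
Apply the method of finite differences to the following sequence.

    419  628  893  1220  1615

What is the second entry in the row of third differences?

Δ: 209, 265, 327, 395
Δ²: 56, 62, 68
Δ³: 6, 6

6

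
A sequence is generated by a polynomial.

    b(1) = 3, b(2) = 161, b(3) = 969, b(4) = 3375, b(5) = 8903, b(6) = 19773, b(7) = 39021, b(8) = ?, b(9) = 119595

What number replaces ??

Using the first 7 terms:
Δ: 158  808  2406  5528  10870  19248
Δ²: 650  1598  3122  5342  8378
Δ³: 948  1524  2220  3036
Δ⁴: 576  696  816
Δ⁵: 120  120
Constant fifth difference = 120.
Extend forward: 816 + 120 = 936;  3036 + 936 = 3972;  8378 + 3972 = 12350;  19248 + 12350 = 31598;  39021 + 31598 = 70619

70619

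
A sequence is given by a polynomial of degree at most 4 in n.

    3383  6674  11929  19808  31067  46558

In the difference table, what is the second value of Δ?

D1: 3291, 5255, 7879, 11259, 15491
D2: 1964, 2624, 3380, 4232
D3: 660, 756, 852
D4: 96, 96

5255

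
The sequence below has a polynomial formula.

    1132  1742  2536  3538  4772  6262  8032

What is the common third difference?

24

Δ: 610, 794, 1002, 1234, 1490, 1770
Δ²: 184, 208, 232, 256, 280
Δ³: 24, 24, 24, 24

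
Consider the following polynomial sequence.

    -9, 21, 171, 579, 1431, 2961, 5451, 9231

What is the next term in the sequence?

30 , 150 , 408 , 852 , 1530 , 2490 , 3780
120 , 258 , 444 , 678 , 960 , 1290
138 , 186 , 234 , 282 , 330
48 , 48 , 48 , 48
Constant fourth difference = 48, so extend:
330 + 48 = 378;  1290 + 378 = 1668;  3780 + 1668 = 5448;  9231 + 5448 = 14679

14679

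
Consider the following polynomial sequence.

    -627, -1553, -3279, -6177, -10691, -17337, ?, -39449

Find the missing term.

Using the first 6 terms:
First differences: -926  -1726  -2898  -4514  -6646
Second differences: -800  -1172  -1616  -2132
Third differences: -372  -444  -516
Fourth differences: -72  -72
Constant fourth difference = -72.
Extend forward: -516 − 72 = -588;  -2132 − 588 = -2720;  -6646 − 2720 = -9366;  -17337 − 9366 = -26703

-26703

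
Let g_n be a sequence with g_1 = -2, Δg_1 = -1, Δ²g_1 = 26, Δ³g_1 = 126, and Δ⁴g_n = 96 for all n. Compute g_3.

22

Build the table forward from the leading diagonal:
Fourth differences: 96, 96, 96
Third differences: 126, 222, 318
Second differences: 26, 152, 374
First differences: -1, 25, 177
g: -2, -3, 22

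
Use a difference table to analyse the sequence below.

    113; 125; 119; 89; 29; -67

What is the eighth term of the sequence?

12  -6  -30  -60  -96
-18  -24  -30  -36
-6  -6  -6
The third differences are constant (-6).
-36 − 6 = -42;  -96 − 42 = -138;  -67 − 138 = -205
-42 − 6 = -48;  -138 − 48 = -186;  -205 − 186 = -391

-391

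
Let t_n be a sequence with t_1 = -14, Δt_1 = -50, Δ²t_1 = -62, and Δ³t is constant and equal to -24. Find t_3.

-176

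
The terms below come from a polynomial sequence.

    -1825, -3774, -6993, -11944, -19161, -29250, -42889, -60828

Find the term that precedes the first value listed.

-756

First differences: -1949, -3219, -4951, -7217, -10089, -13639, -17939
Second differences: -1270, -1732, -2266, -2872, -3550, -4300
Third differences: -462, -534, -606, -678, -750
Fourth differences: -72, -72, -72, -72
The fourth differences are constant at -72.
Work back: -462 + 72 = -390;  -1270 + 390 = -880;  -1949 + 880 = -1069;  -1825 + 1069 = -756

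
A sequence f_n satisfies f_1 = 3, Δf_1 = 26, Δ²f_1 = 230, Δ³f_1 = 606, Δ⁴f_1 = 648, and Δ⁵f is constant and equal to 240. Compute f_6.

11973

Build the table forward from the leading diagonal:
Δ⁵: 240, 240, 240, 240, 240, 240
Δ⁴: 648, 888, 1128, 1368, 1608, 1848
Δ³: 606, 1254, 2142, 3270, 4638, 6246
Δ²: 230, 836, 2090, 4232, 7502, 12140
Δ: 26, 256, 1092, 3182, 7414, 14916
f: 3, 29, 285, 1377, 4559, 11973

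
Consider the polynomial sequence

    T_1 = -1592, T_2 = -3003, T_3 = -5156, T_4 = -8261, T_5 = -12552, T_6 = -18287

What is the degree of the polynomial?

Δ: -1411, -2153, -3105, -4291, -5735
Δ²: -742, -952, -1186, -1444
Δ³: -210, -234, -258
Δ⁴: -24, -24
The fourth differences are constant, so the polynomial has degree 4.

4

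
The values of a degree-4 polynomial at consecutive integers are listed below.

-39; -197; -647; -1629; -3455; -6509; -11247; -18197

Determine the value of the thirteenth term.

D1: -158 , -450 , -982 , -1826 , -3054 , -4738 , -6950
D2: -292 , -532 , -844 , -1228 , -1684 , -2212
D3: -240 , -312 , -384 , -456 , -528
D4: -72 , -72 , -72 , -72
Constant fourth difference = -72, so extend:
-528 − 72 = -600;  -2212 − 600 = -2812;  -6950 − 2812 = -9762;  -18197 − 9762 = -27959
-600 − 72 = -672;  -2812 − 672 = -3484;  -9762 − 3484 = -13246;  -27959 − 13246 = -41205
-672 − 72 = -744;  -3484 − 744 = -4228;  -13246 − 4228 = -17474;  -41205 − 17474 = -58679
-744 − 72 = -816;  -4228 − 816 = -5044;  -17474 − 5044 = -22518;  -58679 − 22518 = -81197
-816 − 72 = -888;  -5044 − 888 = -5932;  -22518 − 5932 = -28450;  -81197 − 28450 = -109647

-109647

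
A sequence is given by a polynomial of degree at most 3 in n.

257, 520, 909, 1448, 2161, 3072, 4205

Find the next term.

5584

Δ: 263, 389, 539, 713, 911, 1133
Δ²: 126, 150, 174, 198, 222
Δ³: 24, 24, 24, 24
Constant third difference = 24, so extend:
222 + 24 = 246;  1133 + 246 = 1379;  4205 + 1379 = 5584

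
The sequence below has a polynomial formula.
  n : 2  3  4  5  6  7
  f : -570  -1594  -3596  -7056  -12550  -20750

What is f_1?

-140

D1: -1024  -2002  -3460  -5494  -8200
D2: -978  -1458  -2034  -2706
D3: -480  -576  -672
D4: -96  -96
The fourth differences are constant at -96.
Work back: -480 + 96 = -384;  -978 + 384 = -594;  -1024 + 594 = -430;  -570 + 430 = -140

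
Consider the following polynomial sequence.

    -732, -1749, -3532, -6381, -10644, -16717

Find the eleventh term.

D1: -1017 , -1783 , -2849 , -4263 , -6073
D2: -766 , -1066 , -1414 , -1810
D3: -300 , -348 , -396
D4: -48 , -48
Fourth differences constant at -48.
-396 − 48 = -444;  -1810 − 444 = -2254;  -6073 − 2254 = -8327;  -16717 − 8327 = -25044
-444 − 48 = -492;  -2254 − 492 = -2746;  -8327 − 2746 = -11073;  -25044 − 11073 = -36117
-492 − 48 = -540;  -2746 − 540 = -3286;  -11073 − 3286 = -14359;  -36117 − 14359 = -50476
-540 − 48 = -588;  -3286 − 588 = -3874;  -14359 − 3874 = -18233;  -50476 − 18233 = -68709
-588 − 48 = -636;  -3874 − 636 = -4510;  -18233 − 4510 = -22743;  -68709 − 22743 = -91452

-91452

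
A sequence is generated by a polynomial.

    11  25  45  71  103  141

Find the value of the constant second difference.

6

First differences: 14, 20, 26, 32, 38
Second differences: 6, 6, 6, 6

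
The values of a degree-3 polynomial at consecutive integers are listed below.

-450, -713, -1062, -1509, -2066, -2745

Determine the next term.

-3558

-263 , -349 , -447 , -557 , -679
-86 , -98 , -110 , -122
-12 , -12 , -12
Constant third difference = -12, so extend:
-122 − 12 = -134;  -679 − 134 = -813;  -2745 − 813 = -3558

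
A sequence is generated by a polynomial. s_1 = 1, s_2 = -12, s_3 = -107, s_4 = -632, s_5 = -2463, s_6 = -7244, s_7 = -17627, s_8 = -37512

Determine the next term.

-72287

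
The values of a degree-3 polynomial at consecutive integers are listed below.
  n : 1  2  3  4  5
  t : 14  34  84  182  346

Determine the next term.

D1: 20  50  98  164
D2: 30  48  66
D3: 18  18
The third differences are constant (18).
66 + 18 = 84;  164 + 84 = 248;  346 + 248 = 594

594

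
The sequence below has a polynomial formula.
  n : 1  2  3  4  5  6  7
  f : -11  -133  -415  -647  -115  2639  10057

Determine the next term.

25805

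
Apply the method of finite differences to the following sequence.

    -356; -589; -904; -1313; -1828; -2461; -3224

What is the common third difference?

-12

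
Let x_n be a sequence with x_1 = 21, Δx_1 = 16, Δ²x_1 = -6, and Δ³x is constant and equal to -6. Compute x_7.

-93

Build the table forward from the leading diagonal:
Δ³: -6  -6  -6  -6  -6  -6  -6
Δ²: -6  -12  -18  -24  -30  -36  -42
Δ: 16  10  -2  -20  -44  -74  -110
x: 21  37  47  45  25  -19  -93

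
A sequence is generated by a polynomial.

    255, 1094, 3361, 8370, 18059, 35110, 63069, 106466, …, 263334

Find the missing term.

Using the first 8 terms:
First differences: 839, 2267, 5009, 9689, 17051, 27959, 43397
Second differences: 1428, 2742, 4680, 7362, 10908, 15438
Third differences: 1314, 1938, 2682, 3546, 4530
Fourth differences: 624, 744, 864, 984
Fifth differences: 120, 120, 120
Constant fifth difference = 120.
Extend forward: 984 + 120 = 1104;  4530 + 1104 = 5634;  15438 + 5634 = 21072;  43397 + 21072 = 64469;  106466 + 64469 = 170935

170935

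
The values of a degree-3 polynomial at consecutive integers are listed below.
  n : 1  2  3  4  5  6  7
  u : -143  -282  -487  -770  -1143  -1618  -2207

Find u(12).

-7282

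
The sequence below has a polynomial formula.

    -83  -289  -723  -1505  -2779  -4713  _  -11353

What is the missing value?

-7499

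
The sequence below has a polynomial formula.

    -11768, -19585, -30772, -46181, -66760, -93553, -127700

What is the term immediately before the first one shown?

Δ: -7817, -11187, -15409, -20579, -26793, -34147
Δ²: -3370, -4222, -5170, -6214, -7354
Δ³: -852, -948, -1044, -1140
Δ⁴: -96, -96, -96
The fourth differences are constant at -96.
Work back: -852 + 96 = -756;  -3370 + 756 = -2614;  -7817 + 2614 = -5203;  -11768 + 5203 = -6565

-6565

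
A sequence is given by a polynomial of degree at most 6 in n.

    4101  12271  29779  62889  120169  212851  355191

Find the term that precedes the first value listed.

949

8170, 17508, 33110, 57280, 92682, 142340
9338, 15602, 24170, 35402, 49658
6264, 8568, 11232, 14256
2304, 2664, 3024
360, 360
The fifth differences are constant at 360.
Work back: 2304 − 360 = 1944;  6264 − 1944 = 4320;  9338 − 4320 = 5018;  8170 − 5018 = 3152;  4101 − 3152 = 949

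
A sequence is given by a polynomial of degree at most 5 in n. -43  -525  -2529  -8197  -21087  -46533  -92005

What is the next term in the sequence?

-167469

-482, -2004, -5668, -12890, -25446, -45472
-1522, -3664, -7222, -12556, -20026
-2142, -3558, -5334, -7470
-1416, -1776, -2136
-360, -360
Constant fifth difference = -360, so extend:
-2136 − 360 = -2496;  -7470 − 2496 = -9966;  -20026 − 9966 = -29992;  -45472 − 29992 = -75464;  -92005 − 75464 = -167469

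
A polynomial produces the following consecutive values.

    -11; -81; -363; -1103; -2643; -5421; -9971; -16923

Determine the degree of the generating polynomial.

4

-70, -282, -740, -1540, -2778, -4550, -6952
-212, -458, -800, -1238, -1772, -2402
-246, -342, -438, -534, -630
-96, -96, -96, -96
The fourth differences are constant, so the polynomial has degree 4.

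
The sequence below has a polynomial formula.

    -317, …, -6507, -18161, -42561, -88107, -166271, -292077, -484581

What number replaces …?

-1791

Using the last 7 terms:
-11654  -24400  -45546  -78164  -125806  -192504
-12746  -21146  -32618  -47642  -66698
-8400  -11472  -15024  -19056
-3072  -3552  -4032
-480  -480
Constant fifth difference = -480.
Extend backward: -3072 + 480 = -2592;  -8400 + 2592 = -5808;  -12746 + 5808 = -6938;  -11654 + 6938 = -4716;  -6507 + 4716 = -1791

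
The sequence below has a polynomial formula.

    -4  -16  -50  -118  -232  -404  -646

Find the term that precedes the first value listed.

-12, -34, -68, -114, -172, -242
-22, -34, -46, -58, -70
-12, -12, -12, -12
The third differences are constant at -12.
Work back: -22 + 12 = -10;  -12 + 10 = -2;  -4 + 2 = -2

-2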